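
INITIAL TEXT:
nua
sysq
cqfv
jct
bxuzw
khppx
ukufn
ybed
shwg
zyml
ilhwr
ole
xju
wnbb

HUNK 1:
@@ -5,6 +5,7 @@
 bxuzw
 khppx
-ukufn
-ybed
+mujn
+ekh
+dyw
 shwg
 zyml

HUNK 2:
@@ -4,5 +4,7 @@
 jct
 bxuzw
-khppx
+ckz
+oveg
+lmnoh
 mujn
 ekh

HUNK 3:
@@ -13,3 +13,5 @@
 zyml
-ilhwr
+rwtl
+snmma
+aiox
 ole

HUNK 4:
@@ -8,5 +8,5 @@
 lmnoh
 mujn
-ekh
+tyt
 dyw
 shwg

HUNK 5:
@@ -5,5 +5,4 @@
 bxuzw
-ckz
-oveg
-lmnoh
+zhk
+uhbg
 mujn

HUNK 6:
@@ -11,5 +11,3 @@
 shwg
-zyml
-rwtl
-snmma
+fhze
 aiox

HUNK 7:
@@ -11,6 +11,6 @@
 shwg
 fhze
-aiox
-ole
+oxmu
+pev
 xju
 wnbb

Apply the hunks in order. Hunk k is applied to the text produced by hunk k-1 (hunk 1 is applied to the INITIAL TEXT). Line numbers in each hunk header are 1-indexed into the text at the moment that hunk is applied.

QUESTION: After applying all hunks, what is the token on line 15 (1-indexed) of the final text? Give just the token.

Hunk 1: at line 5 remove [ukufn,ybed] add [mujn,ekh,dyw] -> 15 lines: nua sysq cqfv jct bxuzw khppx mujn ekh dyw shwg zyml ilhwr ole xju wnbb
Hunk 2: at line 4 remove [khppx] add [ckz,oveg,lmnoh] -> 17 lines: nua sysq cqfv jct bxuzw ckz oveg lmnoh mujn ekh dyw shwg zyml ilhwr ole xju wnbb
Hunk 3: at line 13 remove [ilhwr] add [rwtl,snmma,aiox] -> 19 lines: nua sysq cqfv jct bxuzw ckz oveg lmnoh mujn ekh dyw shwg zyml rwtl snmma aiox ole xju wnbb
Hunk 4: at line 8 remove [ekh] add [tyt] -> 19 lines: nua sysq cqfv jct bxuzw ckz oveg lmnoh mujn tyt dyw shwg zyml rwtl snmma aiox ole xju wnbb
Hunk 5: at line 5 remove [ckz,oveg,lmnoh] add [zhk,uhbg] -> 18 lines: nua sysq cqfv jct bxuzw zhk uhbg mujn tyt dyw shwg zyml rwtl snmma aiox ole xju wnbb
Hunk 6: at line 11 remove [zyml,rwtl,snmma] add [fhze] -> 16 lines: nua sysq cqfv jct bxuzw zhk uhbg mujn tyt dyw shwg fhze aiox ole xju wnbb
Hunk 7: at line 11 remove [aiox,ole] add [oxmu,pev] -> 16 lines: nua sysq cqfv jct bxuzw zhk uhbg mujn tyt dyw shwg fhze oxmu pev xju wnbb
Final line 15: xju

Answer: xju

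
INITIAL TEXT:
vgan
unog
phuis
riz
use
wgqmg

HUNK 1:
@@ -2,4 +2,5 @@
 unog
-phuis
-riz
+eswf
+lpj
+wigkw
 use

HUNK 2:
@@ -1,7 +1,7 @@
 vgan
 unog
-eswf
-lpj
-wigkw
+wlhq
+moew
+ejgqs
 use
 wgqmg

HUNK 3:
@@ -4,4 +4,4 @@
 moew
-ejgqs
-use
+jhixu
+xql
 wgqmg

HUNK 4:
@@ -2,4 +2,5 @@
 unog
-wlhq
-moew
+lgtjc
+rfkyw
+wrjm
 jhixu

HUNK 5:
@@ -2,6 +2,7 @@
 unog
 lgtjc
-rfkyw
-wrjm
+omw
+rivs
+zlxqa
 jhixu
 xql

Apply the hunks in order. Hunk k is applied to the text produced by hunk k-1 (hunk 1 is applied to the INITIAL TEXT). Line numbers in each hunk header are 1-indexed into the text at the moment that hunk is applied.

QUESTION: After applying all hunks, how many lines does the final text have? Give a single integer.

Answer: 9

Derivation:
Hunk 1: at line 2 remove [phuis,riz] add [eswf,lpj,wigkw] -> 7 lines: vgan unog eswf lpj wigkw use wgqmg
Hunk 2: at line 1 remove [eswf,lpj,wigkw] add [wlhq,moew,ejgqs] -> 7 lines: vgan unog wlhq moew ejgqs use wgqmg
Hunk 3: at line 4 remove [ejgqs,use] add [jhixu,xql] -> 7 lines: vgan unog wlhq moew jhixu xql wgqmg
Hunk 4: at line 2 remove [wlhq,moew] add [lgtjc,rfkyw,wrjm] -> 8 lines: vgan unog lgtjc rfkyw wrjm jhixu xql wgqmg
Hunk 5: at line 2 remove [rfkyw,wrjm] add [omw,rivs,zlxqa] -> 9 lines: vgan unog lgtjc omw rivs zlxqa jhixu xql wgqmg
Final line count: 9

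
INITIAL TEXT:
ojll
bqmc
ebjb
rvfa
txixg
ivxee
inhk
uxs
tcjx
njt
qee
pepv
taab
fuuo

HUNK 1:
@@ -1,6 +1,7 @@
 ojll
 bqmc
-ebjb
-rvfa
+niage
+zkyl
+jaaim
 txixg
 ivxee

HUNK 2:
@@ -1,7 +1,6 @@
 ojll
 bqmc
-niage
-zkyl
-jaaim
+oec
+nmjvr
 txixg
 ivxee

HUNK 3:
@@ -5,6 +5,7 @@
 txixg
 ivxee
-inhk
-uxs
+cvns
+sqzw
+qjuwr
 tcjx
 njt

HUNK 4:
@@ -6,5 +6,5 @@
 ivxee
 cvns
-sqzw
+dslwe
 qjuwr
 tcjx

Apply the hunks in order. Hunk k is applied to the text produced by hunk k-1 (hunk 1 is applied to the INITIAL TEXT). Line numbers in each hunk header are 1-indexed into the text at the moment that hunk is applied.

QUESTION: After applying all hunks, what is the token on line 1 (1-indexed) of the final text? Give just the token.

Answer: ojll

Derivation:
Hunk 1: at line 1 remove [ebjb,rvfa] add [niage,zkyl,jaaim] -> 15 lines: ojll bqmc niage zkyl jaaim txixg ivxee inhk uxs tcjx njt qee pepv taab fuuo
Hunk 2: at line 1 remove [niage,zkyl,jaaim] add [oec,nmjvr] -> 14 lines: ojll bqmc oec nmjvr txixg ivxee inhk uxs tcjx njt qee pepv taab fuuo
Hunk 3: at line 5 remove [inhk,uxs] add [cvns,sqzw,qjuwr] -> 15 lines: ojll bqmc oec nmjvr txixg ivxee cvns sqzw qjuwr tcjx njt qee pepv taab fuuo
Hunk 4: at line 6 remove [sqzw] add [dslwe] -> 15 lines: ojll bqmc oec nmjvr txixg ivxee cvns dslwe qjuwr tcjx njt qee pepv taab fuuo
Final line 1: ojll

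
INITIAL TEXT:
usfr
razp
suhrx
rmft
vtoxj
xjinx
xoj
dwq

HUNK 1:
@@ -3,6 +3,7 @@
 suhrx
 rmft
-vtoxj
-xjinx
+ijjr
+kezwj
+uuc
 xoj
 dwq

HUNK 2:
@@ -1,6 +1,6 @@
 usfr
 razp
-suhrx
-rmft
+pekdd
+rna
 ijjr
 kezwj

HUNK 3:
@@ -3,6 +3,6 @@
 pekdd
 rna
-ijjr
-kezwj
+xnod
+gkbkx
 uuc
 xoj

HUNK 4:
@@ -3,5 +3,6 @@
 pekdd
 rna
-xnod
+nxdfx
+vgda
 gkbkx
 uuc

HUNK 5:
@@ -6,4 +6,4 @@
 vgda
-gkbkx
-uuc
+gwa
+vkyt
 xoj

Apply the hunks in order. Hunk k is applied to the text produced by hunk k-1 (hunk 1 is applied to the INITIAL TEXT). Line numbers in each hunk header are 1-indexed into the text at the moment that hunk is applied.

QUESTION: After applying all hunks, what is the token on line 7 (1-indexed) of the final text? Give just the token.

Answer: gwa

Derivation:
Hunk 1: at line 3 remove [vtoxj,xjinx] add [ijjr,kezwj,uuc] -> 9 lines: usfr razp suhrx rmft ijjr kezwj uuc xoj dwq
Hunk 2: at line 1 remove [suhrx,rmft] add [pekdd,rna] -> 9 lines: usfr razp pekdd rna ijjr kezwj uuc xoj dwq
Hunk 3: at line 3 remove [ijjr,kezwj] add [xnod,gkbkx] -> 9 lines: usfr razp pekdd rna xnod gkbkx uuc xoj dwq
Hunk 4: at line 3 remove [xnod] add [nxdfx,vgda] -> 10 lines: usfr razp pekdd rna nxdfx vgda gkbkx uuc xoj dwq
Hunk 5: at line 6 remove [gkbkx,uuc] add [gwa,vkyt] -> 10 lines: usfr razp pekdd rna nxdfx vgda gwa vkyt xoj dwq
Final line 7: gwa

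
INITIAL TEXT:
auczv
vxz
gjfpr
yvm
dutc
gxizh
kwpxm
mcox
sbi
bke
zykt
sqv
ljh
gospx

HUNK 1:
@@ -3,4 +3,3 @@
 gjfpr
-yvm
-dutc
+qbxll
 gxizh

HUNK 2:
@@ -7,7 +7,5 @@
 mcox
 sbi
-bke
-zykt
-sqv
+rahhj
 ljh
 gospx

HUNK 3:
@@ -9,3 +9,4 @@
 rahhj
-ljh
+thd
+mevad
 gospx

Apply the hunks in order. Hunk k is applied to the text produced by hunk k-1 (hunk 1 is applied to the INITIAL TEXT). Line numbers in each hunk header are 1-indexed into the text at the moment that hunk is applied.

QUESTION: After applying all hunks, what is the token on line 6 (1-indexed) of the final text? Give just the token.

Hunk 1: at line 3 remove [yvm,dutc] add [qbxll] -> 13 lines: auczv vxz gjfpr qbxll gxizh kwpxm mcox sbi bke zykt sqv ljh gospx
Hunk 2: at line 7 remove [bke,zykt,sqv] add [rahhj] -> 11 lines: auczv vxz gjfpr qbxll gxizh kwpxm mcox sbi rahhj ljh gospx
Hunk 3: at line 9 remove [ljh] add [thd,mevad] -> 12 lines: auczv vxz gjfpr qbxll gxizh kwpxm mcox sbi rahhj thd mevad gospx
Final line 6: kwpxm

Answer: kwpxm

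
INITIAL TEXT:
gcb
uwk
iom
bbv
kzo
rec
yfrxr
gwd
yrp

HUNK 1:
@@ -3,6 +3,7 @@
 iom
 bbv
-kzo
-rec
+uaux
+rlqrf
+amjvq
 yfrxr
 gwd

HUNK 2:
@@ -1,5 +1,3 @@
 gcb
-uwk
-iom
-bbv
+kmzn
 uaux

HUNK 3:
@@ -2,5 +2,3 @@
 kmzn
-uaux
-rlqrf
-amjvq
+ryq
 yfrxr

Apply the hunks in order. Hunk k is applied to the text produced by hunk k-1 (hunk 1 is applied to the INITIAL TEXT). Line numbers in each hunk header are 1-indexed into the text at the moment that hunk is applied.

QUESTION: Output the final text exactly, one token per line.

Answer: gcb
kmzn
ryq
yfrxr
gwd
yrp

Derivation:
Hunk 1: at line 3 remove [kzo,rec] add [uaux,rlqrf,amjvq] -> 10 lines: gcb uwk iom bbv uaux rlqrf amjvq yfrxr gwd yrp
Hunk 2: at line 1 remove [uwk,iom,bbv] add [kmzn] -> 8 lines: gcb kmzn uaux rlqrf amjvq yfrxr gwd yrp
Hunk 3: at line 2 remove [uaux,rlqrf,amjvq] add [ryq] -> 6 lines: gcb kmzn ryq yfrxr gwd yrp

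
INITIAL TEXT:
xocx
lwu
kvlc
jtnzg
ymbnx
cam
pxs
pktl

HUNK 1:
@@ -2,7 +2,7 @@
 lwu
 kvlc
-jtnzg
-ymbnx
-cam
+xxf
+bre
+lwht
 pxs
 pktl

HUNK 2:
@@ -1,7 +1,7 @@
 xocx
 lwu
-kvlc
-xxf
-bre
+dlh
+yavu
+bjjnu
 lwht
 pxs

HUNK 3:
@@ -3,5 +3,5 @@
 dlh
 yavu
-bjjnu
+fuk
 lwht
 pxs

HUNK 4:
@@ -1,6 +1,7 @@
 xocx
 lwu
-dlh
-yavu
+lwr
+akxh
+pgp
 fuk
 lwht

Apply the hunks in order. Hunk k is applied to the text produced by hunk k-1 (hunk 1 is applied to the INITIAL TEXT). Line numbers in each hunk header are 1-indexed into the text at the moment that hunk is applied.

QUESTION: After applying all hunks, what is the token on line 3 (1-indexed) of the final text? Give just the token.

Hunk 1: at line 2 remove [jtnzg,ymbnx,cam] add [xxf,bre,lwht] -> 8 lines: xocx lwu kvlc xxf bre lwht pxs pktl
Hunk 2: at line 1 remove [kvlc,xxf,bre] add [dlh,yavu,bjjnu] -> 8 lines: xocx lwu dlh yavu bjjnu lwht pxs pktl
Hunk 3: at line 3 remove [bjjnu] add [fuk] -> 8 lines: xocx lwu dlh yavu fuk lwht pxs pktl
Hunk 4: at line 1 remove [dlh,yavu] add [lwr,akxh,pgp] -> 9 lines: xocx lwu lwr akxh pgp fuk lwht pxs pktl
Final line 3: lwr

Answer: lwr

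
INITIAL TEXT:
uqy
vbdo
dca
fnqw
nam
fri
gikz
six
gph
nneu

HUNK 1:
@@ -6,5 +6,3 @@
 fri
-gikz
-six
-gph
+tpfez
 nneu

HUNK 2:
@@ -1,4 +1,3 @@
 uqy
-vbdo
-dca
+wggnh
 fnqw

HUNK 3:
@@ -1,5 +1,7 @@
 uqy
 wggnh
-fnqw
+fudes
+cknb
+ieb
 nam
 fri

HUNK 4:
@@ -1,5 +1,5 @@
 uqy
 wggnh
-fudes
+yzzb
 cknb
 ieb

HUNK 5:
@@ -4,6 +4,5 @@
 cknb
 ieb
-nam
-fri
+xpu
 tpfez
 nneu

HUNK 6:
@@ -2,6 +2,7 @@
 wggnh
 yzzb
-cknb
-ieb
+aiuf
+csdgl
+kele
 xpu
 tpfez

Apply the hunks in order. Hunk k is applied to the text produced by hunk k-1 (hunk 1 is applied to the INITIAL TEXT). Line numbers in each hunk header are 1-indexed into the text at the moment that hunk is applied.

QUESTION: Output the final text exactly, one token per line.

Hunk 1: at line 6 remove [gikz,six,gph] add [tpfez] -> 8 lines: uqy vbdo dca fnqw nam fri tpfez nneu
Hunk 2: at line 1 remove [vbdo,dca] add [wggnh] -> 7 lines: uqy wggnh fnqw nam fri tpfez nneu
Hunk 3: at line 1 remove [fnqw] add [fudes,cknb,ieb] -> 9 lines: uqy wggnh fudes cknb ieb nam fri tpfez nneu
Hunk 4: at line 1 remove [fudes] add [yzzb] -> 9 lines: uqy wggnh yzzb cknb ieb nam fri tpfez nneu
Hunk 5: at line 4 remove [nam,fri] add [xpu] -> 8 lines: uqy wggnh yzzb cknb ieb xpu tpfez nneu
Hunk 6: at line 2 remove [cknb,ieb] add [aiuf,csdgl,kele] -> 9 lines: uqy wggnh yzzb aiuf csdgl kele xpu tpfez nneu

Answer: uqy
wggnh
yzzb
aiuf
csdgl
kele
xpu
tpfez
nneu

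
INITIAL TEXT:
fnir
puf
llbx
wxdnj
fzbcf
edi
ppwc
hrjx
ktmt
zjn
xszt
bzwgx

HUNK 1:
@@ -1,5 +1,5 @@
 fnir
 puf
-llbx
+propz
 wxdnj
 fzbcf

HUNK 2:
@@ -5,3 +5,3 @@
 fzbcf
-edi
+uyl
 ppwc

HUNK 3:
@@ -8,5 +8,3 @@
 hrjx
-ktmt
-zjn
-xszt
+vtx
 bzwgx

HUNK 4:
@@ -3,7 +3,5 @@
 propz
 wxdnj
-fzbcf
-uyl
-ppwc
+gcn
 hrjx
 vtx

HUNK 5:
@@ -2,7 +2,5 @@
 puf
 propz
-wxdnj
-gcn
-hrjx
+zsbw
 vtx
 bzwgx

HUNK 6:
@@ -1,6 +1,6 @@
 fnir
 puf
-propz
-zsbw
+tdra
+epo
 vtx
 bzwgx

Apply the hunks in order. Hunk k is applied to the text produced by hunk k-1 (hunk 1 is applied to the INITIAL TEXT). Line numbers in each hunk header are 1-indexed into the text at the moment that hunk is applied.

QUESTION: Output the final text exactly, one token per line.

Answer: fnir
puf
tdra
epo
vtx
bzwgx

Derivation:
Hunk 1: at line 1 remove [llbx] add [propz] -> 12 lines: fnir puf propz wxdnj fzbcf edi ppwc hrjx ktmt zjn xszt bzwgx
Hunk 2: at line 5 remove [edi] add [uyl] -> 12 lines: fnir puf propz wxdnj fzbcf uyl ppwc hrjx ktmt zjn xszt bzwgx
Hunk 3: at line 8 remove [ktmt,zjn,xszt] add [vtx] -> 10 lines: fnir puf propz wxdnj fzbcf uyl ppwc hrjx vtx bzwgx
Hunk 4: at line 3 remove [fzbcf,uyl,ppwc] add [gcn] -> 8 lines: fnir puf propz wxdnj gcn hrjx vtx bzwgx
Hunk 5: at line 2 remove [wxdnj,gcn,hrjx] add [zsbw] -> 6 lines: fnir puf propz zsbw vtx bzwgx
Hunk 6: at line 1 remove [propz,zsbw] add [tdra,epo] -> 6 lines: fnir puf tdra epo vtx bzwgx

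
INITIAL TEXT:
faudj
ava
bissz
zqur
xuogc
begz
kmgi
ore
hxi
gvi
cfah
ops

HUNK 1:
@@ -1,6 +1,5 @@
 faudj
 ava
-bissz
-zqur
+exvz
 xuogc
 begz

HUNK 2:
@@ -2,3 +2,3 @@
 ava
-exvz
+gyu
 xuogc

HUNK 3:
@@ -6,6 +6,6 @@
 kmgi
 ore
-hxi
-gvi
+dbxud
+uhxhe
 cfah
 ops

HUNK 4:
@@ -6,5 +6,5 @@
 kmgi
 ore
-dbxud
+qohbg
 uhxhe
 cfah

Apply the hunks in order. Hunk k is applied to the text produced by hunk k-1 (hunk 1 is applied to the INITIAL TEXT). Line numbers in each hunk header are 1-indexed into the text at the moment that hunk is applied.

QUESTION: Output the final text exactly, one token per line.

Answer: faudj
ava
gyu
xuogc
begz
kmgi
ore
qohbg
uhxhe
cfah
ops

Derivation:
Hunk 1: at line 1 remove [bissz,zqur] add [exvz] -> 11 lines: faudj ava exvz xuogc begz kmgi ore hxi gvi cfah ops
Hunk 2: at line 2 remove [exvz] add [gyu] -> 11 lines: faudj ava gyu xuogc begz kmgi ore hxi gvi cfah ops
Hunk 3: at line 6 remove [hxi,gvi] add [dbxud,uhxhe] -> 11 lines: faudj ava gyu xuogc begz kmgi ore dbxud uhxhe cfah ops
Hunk 4: at line 6 remove [dbxud] add [qohbg] -> 11 lines: faudj ava gyu xuogc begz kmgi ore qohbg uhxhe cfah ops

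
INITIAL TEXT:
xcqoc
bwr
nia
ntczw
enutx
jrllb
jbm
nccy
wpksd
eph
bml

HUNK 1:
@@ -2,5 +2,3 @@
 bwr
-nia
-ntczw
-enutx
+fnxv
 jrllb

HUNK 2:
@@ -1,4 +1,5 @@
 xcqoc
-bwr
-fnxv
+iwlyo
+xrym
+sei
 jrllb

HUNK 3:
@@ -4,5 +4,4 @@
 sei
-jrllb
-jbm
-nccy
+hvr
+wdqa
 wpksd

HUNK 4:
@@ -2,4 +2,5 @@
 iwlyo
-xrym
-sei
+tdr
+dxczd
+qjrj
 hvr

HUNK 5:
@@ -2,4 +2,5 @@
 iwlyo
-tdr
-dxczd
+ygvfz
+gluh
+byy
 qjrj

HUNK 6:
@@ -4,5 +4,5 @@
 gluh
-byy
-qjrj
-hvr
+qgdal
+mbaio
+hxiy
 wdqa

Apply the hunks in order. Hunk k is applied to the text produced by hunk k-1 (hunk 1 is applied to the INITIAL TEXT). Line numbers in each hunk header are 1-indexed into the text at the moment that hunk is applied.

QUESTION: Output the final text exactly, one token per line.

Answer: xcqoc
iwlyo
ygvfz
gluh
qgdal
mbaio
hxiy
wdqa
wpksd
eph
bml

Derivation:
Hunk 1: at line 2 remove [nia,ntczw,enutx] add [fnxv] -> 9 lines: xcqoc bwr fnxv jrllb jbm nccy wpksd eph bml
Hunk 2: at line 1 remove [bwr,fnxv] add [iwlyo,xrym,sei] -> 10 lines: xcqoc iwlyo xrym sei jrllb jbm nccy wpksd eph bml
Hunk 3: at line 4 remove [jrllb,jbm,nccy] add [hvr,wdqa] -> 9 lines: xcqoc iwlyo xrym sei hvr wdqa wpksd eph bml
Hunk 4: at line 2 remove [xrym,sei] add [tdr,dxczd,qjrj] -> 10 lines: xcqoc iwlyo tdr dxczd qjrj hvr wdqa wpksd eph bml
Hunk 5: at line 2 remove [tdr,dxczd] add [ygvfz,gluh,byy] -> 11 lines: xcqoc iwlyo ygvfz gluh byy qjrj hvr wdqa wpksd eph bml
Hunk 6: at line 4 remove [byy,qjrj,hvr] add [qgdal,mbaio,hxiy] -> 11 lines: xcqoc iwlyo ygvfz gluh qgdal mbaio hxiy wdqa wpksd eph bml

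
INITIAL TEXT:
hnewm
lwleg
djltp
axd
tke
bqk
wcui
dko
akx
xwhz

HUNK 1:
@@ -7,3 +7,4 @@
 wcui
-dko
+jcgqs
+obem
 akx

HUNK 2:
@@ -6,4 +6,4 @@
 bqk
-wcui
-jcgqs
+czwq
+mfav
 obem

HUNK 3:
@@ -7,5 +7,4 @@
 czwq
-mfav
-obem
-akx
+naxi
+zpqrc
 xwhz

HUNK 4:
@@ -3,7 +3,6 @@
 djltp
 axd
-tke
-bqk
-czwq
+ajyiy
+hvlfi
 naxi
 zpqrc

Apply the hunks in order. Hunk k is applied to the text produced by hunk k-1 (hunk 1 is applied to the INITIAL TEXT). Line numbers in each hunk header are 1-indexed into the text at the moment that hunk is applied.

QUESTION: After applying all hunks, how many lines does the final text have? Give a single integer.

Answer: 9

Derivation:
Hunk 1: at line 7 remove [dko] add [jcgqs,obem] -> 11 lines: hnewm lwleg djltp axd tke bqk wcui jcgqs obem akx xwhz
Hunk 2: at line 6 remove [wcui,jcgqs] add [czwq,mfav] -> 11 lines: hnewm lwleg djltp axd tke bqk czwq mfav obem akx xwhz
Hunk 3: at line 7 remove [mfav,obem,akx] add [naxi,zpqrc] -> 10 lines: hnewm lwleg djltp axd tke bqk czwq naxi zpqrc xwhz
Hunk 4: at line 3 remove [tke,bqk,czwq] add [ajyiy,hvlfi] -> 9 lines: hnewm lwleg djltp axd ajyiy hvlfi naxi zpqrc xwhz
Final line count: 9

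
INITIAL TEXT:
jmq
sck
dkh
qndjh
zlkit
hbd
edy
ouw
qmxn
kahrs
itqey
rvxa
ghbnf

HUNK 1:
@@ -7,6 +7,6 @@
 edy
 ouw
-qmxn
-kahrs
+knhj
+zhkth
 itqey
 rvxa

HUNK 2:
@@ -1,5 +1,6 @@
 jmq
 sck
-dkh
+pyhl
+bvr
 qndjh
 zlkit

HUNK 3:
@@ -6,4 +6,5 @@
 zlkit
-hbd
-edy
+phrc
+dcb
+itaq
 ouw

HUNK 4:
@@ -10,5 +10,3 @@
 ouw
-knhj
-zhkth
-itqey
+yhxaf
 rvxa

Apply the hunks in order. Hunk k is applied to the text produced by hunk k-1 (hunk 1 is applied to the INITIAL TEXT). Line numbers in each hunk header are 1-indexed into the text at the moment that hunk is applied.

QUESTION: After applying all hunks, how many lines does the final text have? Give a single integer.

Hunk 1: at line 7 remove [qmxn,kahrs] add [knhj,zhkth] -> 13 lines: jmq sck dkh qndjh zlkit hbd edy ouw knhj zhkth itqey rvxa ghbnf
Hunk 2: at line 1 remove [dkh] add [pyhl,bvr] -> 14 lines: jmq sck pyhl bvr qndjh zlkit hbd edy ouw knhj zhkth itqey rvxa ghbnf
Hunk 3: at line 6 remove [hbd,edy] add [phrc,dcb,itaq] -> 15 lines: jmq sck pyhl bvr qndjh zlkit phrc dcb itaq ouw knhj zhkth itqey rvxa ghbnf
Hunk 4: at line 10 remove [knhj,zhkth,itqey] add [yhxaf] -> 13 lines: jmq sck pyhl bvr qndjh zlkit phrc dcb itaq ouw yhxaf rvxa ghbnf
Final line count: 13

Answer: 13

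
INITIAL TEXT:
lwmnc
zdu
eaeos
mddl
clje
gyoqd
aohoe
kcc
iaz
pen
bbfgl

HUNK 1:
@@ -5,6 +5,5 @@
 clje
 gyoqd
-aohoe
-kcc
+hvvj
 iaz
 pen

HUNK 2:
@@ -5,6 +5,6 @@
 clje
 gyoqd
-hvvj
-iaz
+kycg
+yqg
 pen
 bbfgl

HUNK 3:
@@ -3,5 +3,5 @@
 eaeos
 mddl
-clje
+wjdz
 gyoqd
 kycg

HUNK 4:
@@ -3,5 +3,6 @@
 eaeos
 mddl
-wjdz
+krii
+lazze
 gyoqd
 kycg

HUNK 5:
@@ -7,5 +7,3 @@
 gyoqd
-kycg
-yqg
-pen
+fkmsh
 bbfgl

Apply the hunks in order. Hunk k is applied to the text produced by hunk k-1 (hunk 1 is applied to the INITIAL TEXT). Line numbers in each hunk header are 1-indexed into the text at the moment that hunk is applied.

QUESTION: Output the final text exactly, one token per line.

Hunk 1: at line 5 remove [aohoe,kcc] add [hvvj] -> 10 lines: lwmnc zdu eaeos mddl clje gyoqd hvvj iaz pen bbfgl
Hunk 2: at line 5 remove [hvvj,iaz] add [kycg,yqg] -> 10 lines: lwmnc zdu eaeos mddl clje gyoqd kycg yqg pen bbfgl
Hunk 3: at line 3 remove [clje] add [wjdz] -> 10 lines: lwmnc zdu eaeos mddl wjdz gyoqd kycg yqg pen bbfgl
Hunk 4: at line 3 remove [wjdz] add [krii,lazze] -> 11 lines: lwmnc zdu eaeos mddl krii lazze gyoqd kycg yqg pen bbfgl
Hunk 5: at line 7 remove [kycg,yqg,pen] add [fkmsh] -> 9 lines: lwmnc zdu eaeos mddl krii lazze gyoqd fkmsh bbfgl

Answer: lwmnc
zdu
eaeos
mddl
krii
lazze
gyoqd
fkmsh
bbfgl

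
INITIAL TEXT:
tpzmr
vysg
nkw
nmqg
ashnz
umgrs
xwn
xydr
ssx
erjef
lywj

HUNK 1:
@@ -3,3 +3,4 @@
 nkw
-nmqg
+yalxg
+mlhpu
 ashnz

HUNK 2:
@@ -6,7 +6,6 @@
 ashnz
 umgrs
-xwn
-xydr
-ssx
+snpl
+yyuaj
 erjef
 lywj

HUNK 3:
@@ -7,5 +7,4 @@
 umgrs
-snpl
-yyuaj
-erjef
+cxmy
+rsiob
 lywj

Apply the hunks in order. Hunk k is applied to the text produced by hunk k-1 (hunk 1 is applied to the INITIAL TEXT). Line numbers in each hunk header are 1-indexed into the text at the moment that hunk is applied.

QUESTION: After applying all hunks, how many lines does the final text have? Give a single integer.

Hunk 1: at line 3 remove [nmqg] add [yalxg,mlhpu] -> 12 lines: tpzmr vysg nkw yalxg mlhpu ashnz umgrs xwn xydr ssx erjef lywj
Hunk 2: at line 6 remove [xwn,xydr,ssx] add [snpl,yyuaj] -> 11 lines: tpzmr vysg nkw yalxg mlhpu ashnz umgrs snpl yyuaj erjef lywj
Hunk 3: at line 7 remove [snpl,yyuaj,erjef] add [cxmy,rsiob] -> 10 lines: tpzmr vysg nkw yalxg mlhpu ashnz umgrs cxmy rsiob lywj
Final line count: 10

Answer: 10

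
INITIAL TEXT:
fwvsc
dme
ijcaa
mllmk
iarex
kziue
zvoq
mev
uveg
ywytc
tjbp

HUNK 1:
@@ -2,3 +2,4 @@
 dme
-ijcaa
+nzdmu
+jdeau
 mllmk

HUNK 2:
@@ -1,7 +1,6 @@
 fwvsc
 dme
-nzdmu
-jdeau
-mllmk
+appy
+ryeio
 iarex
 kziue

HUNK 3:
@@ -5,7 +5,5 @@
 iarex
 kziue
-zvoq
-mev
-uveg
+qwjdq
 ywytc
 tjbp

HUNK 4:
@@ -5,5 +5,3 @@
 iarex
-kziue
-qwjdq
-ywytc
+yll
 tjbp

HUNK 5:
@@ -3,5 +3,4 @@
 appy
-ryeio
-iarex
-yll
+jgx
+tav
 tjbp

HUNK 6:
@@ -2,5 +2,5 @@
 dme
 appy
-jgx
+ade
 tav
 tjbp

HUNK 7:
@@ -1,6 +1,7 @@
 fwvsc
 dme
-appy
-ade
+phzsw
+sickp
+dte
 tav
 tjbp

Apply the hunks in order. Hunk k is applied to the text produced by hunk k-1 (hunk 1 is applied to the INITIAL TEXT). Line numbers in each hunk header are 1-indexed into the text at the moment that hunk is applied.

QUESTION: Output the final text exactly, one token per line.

Answer: fwvsc
dme
phzsw
sickp
dte
tav
tjbp

Derivation:
Hunk 1: at line 2 remove [ijcaa] add [nzdmu,jdeau] -> 12 lines: fwvsc dme nzdmu jdeau mllmk iarex kziue zvoq mev uveg ywytc tjbp
Hunk 2: at line 1 remove [nzdmu,jdeau,mllmk] add [appy,ryeio] -> 11 lines: fwvsc dme appy ryeio iarex kziue zvoq mev uveg ywytc tjbp
Hunk 3: at line 5 remove [zvoq,mev,uveg] add [qwjdq] -> 9 lines: fwvsc dme appy ryeio iarex kziue qwjdq ywytc tjbp
Hunk 4: at line 5 remove [kziue,qwjdq,ywytc] add [yll] -> 7 lines: fwvsc dme appy ryeio iarex yll tjbp
Hunk 5: at line 3 remove [ryeio,iarex,yll] add [jgx,tav] -> 6 lines: fwvsc dme appy jgx tav tjbp
Hunk 6: at line 2 remove [jgx] add [ade] -> 6 lines: fwvsc dme appy ade tav tjbp
Hunk 7: at line 1 remove [appy,ade] add [phzsw,sickp,dte] -> 7 lines: fwvsc dme phzsw sickp dte tav tjbp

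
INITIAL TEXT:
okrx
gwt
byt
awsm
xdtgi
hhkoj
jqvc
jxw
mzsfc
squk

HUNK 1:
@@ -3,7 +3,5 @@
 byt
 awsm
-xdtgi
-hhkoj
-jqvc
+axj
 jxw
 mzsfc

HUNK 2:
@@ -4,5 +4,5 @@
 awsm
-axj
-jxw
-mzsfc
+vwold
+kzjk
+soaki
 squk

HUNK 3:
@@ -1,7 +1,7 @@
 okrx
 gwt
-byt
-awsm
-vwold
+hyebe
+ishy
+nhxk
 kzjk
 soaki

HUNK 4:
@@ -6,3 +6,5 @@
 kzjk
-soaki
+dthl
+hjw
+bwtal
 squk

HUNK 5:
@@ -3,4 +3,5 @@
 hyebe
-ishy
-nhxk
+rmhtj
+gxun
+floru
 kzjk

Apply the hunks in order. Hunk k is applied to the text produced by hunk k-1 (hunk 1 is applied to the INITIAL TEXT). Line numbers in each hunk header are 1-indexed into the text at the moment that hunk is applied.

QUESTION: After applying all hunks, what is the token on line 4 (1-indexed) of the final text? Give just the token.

Answer: rmhtj

Derivation:
Hunk 1: at line 3 remove [xdtgi,hhkoj,jqvc] add [axj] -> 8 lines: okrx gwt byt awsm axj jxw mzsfc squk
Hunk 2: at line 4 remove [axj,jxw,mzsfc] add [vwold,kzjk,soaki] -> 8 lines: okrx gwt byt awsm vwold kzjk soaki squk
Hunk 3: at line 1 remove [byt,awsm,vwold] add [hyebe,ishy,nhxk] -> 8 lines: okrx gwt hyebe ishy nhxk kzjk soaki squk
Hunk 4: at line 6 remove [soaki] add [dthl,hjw,bwtal] -> 10 lines: okrx gwt hyebe ishy nhxk kzjk dthl hjw bwtal squk
Hunk 5: at line 3 remove [ishy,nhxk] add [rmhtj,gxun,floru] -> 11 lines: okrx gwt hyebe rmhtj gxun floru kzjk dthl hjw bwtal squk
Final line 4: rmhtj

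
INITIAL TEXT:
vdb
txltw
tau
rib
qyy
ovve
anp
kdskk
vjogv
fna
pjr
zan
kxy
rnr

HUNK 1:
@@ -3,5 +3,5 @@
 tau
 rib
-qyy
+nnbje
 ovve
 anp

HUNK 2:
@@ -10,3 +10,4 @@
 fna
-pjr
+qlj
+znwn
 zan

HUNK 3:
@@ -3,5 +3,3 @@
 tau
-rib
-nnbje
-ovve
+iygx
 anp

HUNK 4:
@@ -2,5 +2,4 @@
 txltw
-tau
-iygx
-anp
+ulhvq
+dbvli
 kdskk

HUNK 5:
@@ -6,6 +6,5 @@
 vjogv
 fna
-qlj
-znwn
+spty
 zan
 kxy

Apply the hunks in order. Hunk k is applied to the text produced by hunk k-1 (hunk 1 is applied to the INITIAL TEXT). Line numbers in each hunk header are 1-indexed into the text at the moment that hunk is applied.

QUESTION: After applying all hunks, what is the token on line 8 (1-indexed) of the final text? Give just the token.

Answer: spty

Derivation:
Hunk 1: at line 3 remove [qyy] add [nnbje] -> 14 lines: vdb txltw tau rib nnbje ovve anp kdskk vjogv fna pjr zan kxy rnr
Hunk 2: at line 10 remove [pjr] add [qlj,znwn] -> 15 lines: vdb txltw tau rib nnbje ovve anp kdskk vjogv fna qlj znwn zan kxy rnr
Hunk 3: at line 3 remove [rib,nnbje,ovve] add [iygx] -> 13 lines: vdb txltw tau iygx anp kdskk vjogv fna qlj znwn zan kxy rnr
Hunk 4: at line 2 remove [tau,iygx,anp] add [ulhvq,dbvli] -> 12 lines: vdb txltw ulhvq dbvli kdskk vjogv fna qlj znwn zan kxy rnr
Hunk 5: at line 6 remove [qlj,znwn] add [spty] -> 11 lines: vdb txltw ulhvq dbvli kdskk vjogv fna spty zan kxy rnr
Final line 8: spty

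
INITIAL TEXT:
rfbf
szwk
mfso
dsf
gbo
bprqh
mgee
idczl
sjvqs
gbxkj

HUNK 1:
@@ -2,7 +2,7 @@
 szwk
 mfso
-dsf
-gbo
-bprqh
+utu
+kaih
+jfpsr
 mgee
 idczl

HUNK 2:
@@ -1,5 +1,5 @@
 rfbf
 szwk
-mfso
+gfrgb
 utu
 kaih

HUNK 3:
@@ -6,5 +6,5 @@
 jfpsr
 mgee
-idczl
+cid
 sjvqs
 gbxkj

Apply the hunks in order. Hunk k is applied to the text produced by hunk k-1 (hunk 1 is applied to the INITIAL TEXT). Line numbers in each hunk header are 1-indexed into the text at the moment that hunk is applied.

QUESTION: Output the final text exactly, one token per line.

Hunk 1: at line 2 remove [dsf,gbo,bprqh] add [utu,kaih,jfpsr] -> 10 lines: rfbf szwk mfso utu kaih jfpsr mgee idczl sjvqs gbxkj
Hunk 2: at line 1 remove [mfso] add [gfrgb] -> 10 lines: rfbf szwk gfrgb utu kaih jfpsr mgee idczl sjvqs gbxkj
Hunk 3: at line 6 remove [idczl] add [cid] -> 10 lines: rfbf szwk gfrgb utu kaih jfpsr mgee cid sjvqs gbxkj

Answer: rfbf
szwk
gfrgb
utu
kaih
jfpsr
mgee
cid
sjvqs
gbxkj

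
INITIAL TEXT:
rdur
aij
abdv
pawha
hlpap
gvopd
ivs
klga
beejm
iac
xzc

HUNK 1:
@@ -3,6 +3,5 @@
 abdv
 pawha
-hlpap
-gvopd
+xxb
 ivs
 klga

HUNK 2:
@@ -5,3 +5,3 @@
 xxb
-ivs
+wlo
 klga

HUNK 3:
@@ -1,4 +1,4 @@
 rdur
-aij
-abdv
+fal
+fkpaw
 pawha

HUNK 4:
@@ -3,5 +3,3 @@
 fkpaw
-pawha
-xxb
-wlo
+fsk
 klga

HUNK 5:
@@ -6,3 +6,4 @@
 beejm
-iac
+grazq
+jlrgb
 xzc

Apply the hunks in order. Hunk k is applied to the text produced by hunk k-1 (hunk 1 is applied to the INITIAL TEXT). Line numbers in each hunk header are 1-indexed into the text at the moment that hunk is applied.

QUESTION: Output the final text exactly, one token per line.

Hunk 1: at line 3 remove [hlpap,gvopd] add [xxb] -> 10 lines: rdur aij abdv pawha xxb ivs klga beejm iac xzc
Hunk 2: at line 5 remove [ivs] add [wlo] -> 10 lines: rdur aij abdv pawha xxb wlo klga beejm iac xzc
Hunk 3: at line 1 remove [aij,abdv] add [fal,fkpaw] -> 10 lines: rdur fal fkpaw pawha xxb wlo klga beejm iac xzc
Hunk 4: at line 3 remove [pawha,xxb,wlo] add [fsk] -> 8 lines: rdur fal fkpaw fsk klga beejm iac xzc
Hunk 5: at line 6 remove [iac] add [grazq,jlrgb] -> 9 lines: rdur fal fkpaw fsk klga beejm grazq jlrgb xzc

Answer: rdur
fal
fkpaw
fsk
klga
beejm
grazq
jlrgb
xzc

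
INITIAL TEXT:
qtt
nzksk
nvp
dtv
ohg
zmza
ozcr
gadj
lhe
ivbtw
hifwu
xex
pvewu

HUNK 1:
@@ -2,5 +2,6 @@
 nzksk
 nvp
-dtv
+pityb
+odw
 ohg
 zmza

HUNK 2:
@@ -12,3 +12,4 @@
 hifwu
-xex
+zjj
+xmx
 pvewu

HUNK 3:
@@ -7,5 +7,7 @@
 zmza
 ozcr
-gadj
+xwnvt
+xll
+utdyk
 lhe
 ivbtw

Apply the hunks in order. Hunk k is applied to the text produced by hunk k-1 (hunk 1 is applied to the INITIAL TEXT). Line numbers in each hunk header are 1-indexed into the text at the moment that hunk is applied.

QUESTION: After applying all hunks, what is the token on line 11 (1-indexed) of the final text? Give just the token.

Hunk 1: at line 2 remove [dtv] add [pityb,odw] -> 14 lines: qtt nzksk nvp pityb odw ohg zmza ozcr gadj lhe ivbtw hifwu xex pvewu
Hunk 2: at line 12 remove [xex] add [zjj,xmx] -> 15 lines: qtt nzksk nvp pityb odw ohg zmza ozcr gadj lhe ivbtw hifwu zjj xmx pvewu
Hunk 3: at line 7 remove [gadj] add [xwnvt,xll,utdyk] -> 17 lines: qtt nzksk nvp pityb odw ohg zmza ozcr xwnvt xll utdyk lhe ivbtw hifwu zjj xmx pvewu
Final line 11: utdyk

Answer: utdyk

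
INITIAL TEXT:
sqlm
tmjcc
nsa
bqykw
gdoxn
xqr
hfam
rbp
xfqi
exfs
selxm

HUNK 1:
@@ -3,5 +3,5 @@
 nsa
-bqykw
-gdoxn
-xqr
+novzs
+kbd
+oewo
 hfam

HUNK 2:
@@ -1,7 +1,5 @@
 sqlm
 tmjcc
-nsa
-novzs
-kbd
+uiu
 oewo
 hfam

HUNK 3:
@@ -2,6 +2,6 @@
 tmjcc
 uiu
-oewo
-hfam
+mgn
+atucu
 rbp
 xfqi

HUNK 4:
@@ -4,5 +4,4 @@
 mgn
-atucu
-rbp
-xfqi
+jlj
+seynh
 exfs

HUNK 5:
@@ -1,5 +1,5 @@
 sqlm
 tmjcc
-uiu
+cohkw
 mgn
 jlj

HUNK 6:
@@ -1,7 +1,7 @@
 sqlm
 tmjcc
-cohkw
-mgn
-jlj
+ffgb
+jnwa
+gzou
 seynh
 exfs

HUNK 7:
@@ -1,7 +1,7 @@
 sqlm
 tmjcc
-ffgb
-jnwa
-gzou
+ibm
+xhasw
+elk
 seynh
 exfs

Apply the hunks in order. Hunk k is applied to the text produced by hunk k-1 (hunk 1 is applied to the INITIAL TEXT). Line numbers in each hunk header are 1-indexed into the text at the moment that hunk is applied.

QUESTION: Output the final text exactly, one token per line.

Answer: sqlm
tmjcc
ibm
xhasw
elk
seynh
exfs
selxm

Derivation:
Hunk 1: at line 3 remove [bqykw,gdoxn,xqr] add [novzs,kbd,oewo] -> 11 lines: sqlm tmjcc nsa novzs kbd oewo hfam rbp xfqi exfs selxm
Hunk 2: at line 1 remove [nsa,novzs,kbd] add [uiu] -> 9 lines: sqlm tmjcc uiu oewo hfam rbp xfqi exfs selxm
Hunk 3: at line 2 remove [oewo,hfam] add [mgn,atucu] -> 9 lines: sqlm tmjcc uiu mgn atucu rbp xfqi exfs selxm
Hunk 4: at line 4 remove [atucu,rbp,xfqi] add [jlj,seynh] -> 8 lines: sqlm tmjcc uiu mgn jlj seynh exfs selxm
Hunk 5: at line 1 remove [uiu] add [cohkw] -> 8 lines: sqlm tmjcc cohkw mgn jlj seynh exfs selxm
Hunk 6: at line 1 remove [cohkw,mgn,jlj] add [ffgb,jnwa,gzou] -> 8 lines: sqlm tmjcc ffgb jnwa gzou seynh exfs selxm
Hunk 7: at line 1 remove [ffgb,jnwa,gzou] add [ibm,xhasw,elk] -> 8 lines: sqlm tmjcc ibm xhasw elk seynh exfs selxm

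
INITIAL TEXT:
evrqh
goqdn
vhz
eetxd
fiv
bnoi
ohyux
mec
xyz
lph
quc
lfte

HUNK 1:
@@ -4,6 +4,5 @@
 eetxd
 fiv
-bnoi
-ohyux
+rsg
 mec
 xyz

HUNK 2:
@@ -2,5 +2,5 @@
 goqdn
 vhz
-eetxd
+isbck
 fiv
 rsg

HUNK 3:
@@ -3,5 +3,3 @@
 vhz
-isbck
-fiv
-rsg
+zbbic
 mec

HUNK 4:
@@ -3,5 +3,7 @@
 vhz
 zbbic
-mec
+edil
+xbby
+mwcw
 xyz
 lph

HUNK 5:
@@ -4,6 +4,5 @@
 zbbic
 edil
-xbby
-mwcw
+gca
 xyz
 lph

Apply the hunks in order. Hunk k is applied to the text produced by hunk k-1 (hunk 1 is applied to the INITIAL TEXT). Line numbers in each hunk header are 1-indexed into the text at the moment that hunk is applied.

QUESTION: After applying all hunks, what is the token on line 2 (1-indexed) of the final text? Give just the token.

Hunk 1: at line 4 remove [bnoi,ohyux] add [rsg] -> 11 lines: evrqh goqdn vhz eetxd fiv rsg mec xyz lph quc lfte
Hunk 2: at line 2 remove [eetxd] add [isbck] -> 11 lines: evrqh goqdn vhz isbck fiv rsg mec xyz lph quc lfte
Hunk 3: at line 3 remove [isbck,fiv,rsg] add [zbbic] -> 9 lines: evrqh goqdn vhz zbbic mec xyz lph quc lfte
Hunk 4: at line 3 remove [mec] add [edil,xbby,mwcw] -> 11 lines: evrqh goqdn vhz zbbic edil xbby mwcw xyz lph quc lfte
Hunk 5: at line 4 remove [xbby,mwcw] add [gca] -> 10 lines: evrqh goqdn vhz zbbic edil gca xyz lph quc lfte
Final line 2: goqdn

Answer: goqdn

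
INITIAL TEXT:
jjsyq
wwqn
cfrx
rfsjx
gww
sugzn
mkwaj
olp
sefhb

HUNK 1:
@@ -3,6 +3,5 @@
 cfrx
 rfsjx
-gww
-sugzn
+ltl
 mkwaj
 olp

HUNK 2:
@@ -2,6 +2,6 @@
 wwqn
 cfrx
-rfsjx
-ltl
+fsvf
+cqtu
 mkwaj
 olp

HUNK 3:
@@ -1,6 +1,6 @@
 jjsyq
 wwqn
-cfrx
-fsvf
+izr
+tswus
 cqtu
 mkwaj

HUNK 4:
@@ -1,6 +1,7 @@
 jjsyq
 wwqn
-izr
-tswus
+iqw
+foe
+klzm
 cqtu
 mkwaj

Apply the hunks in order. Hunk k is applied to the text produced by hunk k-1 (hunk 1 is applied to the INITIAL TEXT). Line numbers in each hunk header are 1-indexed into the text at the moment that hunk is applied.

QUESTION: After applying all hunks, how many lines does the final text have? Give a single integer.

Answer: 9

Derivation:
Hunk 1: at line 3 remove [gww,sugzn] add [ltl] -> 8 lines: jjsyq wwqn cfrx rfsjx ltl mkwaj olp sefhb
Hunk 2: at line 2 remove [rfsjx,ltl] add [fsvf,cqtu] -> 8 lines: jjsyq wwqn cfrx fsvf cqtu mkwaj olp sefhb
Hunk 3: at line 1 remove [cfrx,fsvf] add [izr,tswus] -> 8 lines: jjsyq wwqn izr tswus cqtu mkwaj olp sefhb
Hunk 4: at line 1 remove [izr,tswus] add [iqw,foe,klzm] -> 9 lines: jjsyq wwqn iqw foe klzm cqtu mkwaj olp sefhb
Final line count: 9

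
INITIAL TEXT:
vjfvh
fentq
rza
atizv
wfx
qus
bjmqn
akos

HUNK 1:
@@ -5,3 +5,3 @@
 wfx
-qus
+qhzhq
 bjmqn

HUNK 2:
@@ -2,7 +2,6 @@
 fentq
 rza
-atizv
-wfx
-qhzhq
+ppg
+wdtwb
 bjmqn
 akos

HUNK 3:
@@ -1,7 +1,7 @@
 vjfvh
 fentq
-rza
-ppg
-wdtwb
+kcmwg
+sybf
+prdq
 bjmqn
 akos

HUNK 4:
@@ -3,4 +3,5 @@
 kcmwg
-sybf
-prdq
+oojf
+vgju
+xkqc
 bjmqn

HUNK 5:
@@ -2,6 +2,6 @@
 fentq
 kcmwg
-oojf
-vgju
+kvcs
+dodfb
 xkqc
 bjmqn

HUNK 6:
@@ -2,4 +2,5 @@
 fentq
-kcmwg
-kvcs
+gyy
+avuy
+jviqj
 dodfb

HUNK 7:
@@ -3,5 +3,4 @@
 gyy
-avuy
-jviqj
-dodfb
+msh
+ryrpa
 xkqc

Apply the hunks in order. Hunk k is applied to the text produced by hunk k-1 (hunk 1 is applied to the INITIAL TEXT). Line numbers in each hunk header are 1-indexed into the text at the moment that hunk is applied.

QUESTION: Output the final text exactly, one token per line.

Hunk 1: at line 5 remove [qus] add [qhzhq] -> 8 lines: vjfvh fentq rza atizv wfx qhzhq bjmqn akos
Hunk 2: at line 2 remove [atizv,wfx,qhzhq] add [ppg,wdtwb] -> 7 lines: vjfvh fentq rza ppg wdtwb bjmqn akos
Hunk 3: at line 1 remove [rza,ppg,wdtwb] add [kcmwg,sybf,prdq] -> 7 lines: vjfvh fentq kcmwg sybf prdq bjmqn akos
Hunk 4: at line 3 remove [sybf,prdq] add [oojf,vgju,xkqc] -> 8 lines: vjfvh fentq kcmwg oojf vgju xkqc bjmqn akos
Hunk 5: at line 2 remove [oojf,vgju] add [kvcs,dodfb] -> 8 lines: vjfvh fentq kcmwg kvcs dodfb xkqc bjmqn akos
Hunk 6: at line 2 remove [kcmwg,kvcs] add [gyy,avuy,jviqj] -> 9 lines: vjfvh fentq gyy avuy jviqj dodfb xkqc bjmqn akos
Hunk 7: at line 3 remove [avuy,jviqj,dodfb] add [msh,ryrpa] -> 8 lines: vjfvh fentq gyy msh ryrpa xkqc bjmqn akos

Answer: vjfvh
fentq
gyy
msh
ryrpa
xkqc
bjmqn
akos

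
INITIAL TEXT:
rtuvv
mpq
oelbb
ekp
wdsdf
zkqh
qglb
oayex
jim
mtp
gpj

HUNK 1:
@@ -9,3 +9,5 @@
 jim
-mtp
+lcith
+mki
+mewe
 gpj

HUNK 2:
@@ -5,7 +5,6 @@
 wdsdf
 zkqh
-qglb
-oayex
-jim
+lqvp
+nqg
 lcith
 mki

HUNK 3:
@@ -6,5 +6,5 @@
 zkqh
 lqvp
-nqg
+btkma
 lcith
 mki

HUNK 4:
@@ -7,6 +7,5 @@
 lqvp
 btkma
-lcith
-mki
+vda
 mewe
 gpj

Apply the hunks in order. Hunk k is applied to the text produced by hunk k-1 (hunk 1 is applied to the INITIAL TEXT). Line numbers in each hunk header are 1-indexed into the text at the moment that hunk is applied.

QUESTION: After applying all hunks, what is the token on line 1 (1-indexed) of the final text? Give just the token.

Hunk 1: at line 9 remove [mtp] add [lcith,mki,mewe] -> 13 lines: rtuvv mpq oelbb ekp wdsdf zkqh qglb oayex jim lcith mki mewe gpj
Hunk 2: at line 5 remove [qglb,oayex,jim] add [lqvp,nqg] -> 12 lines: rtuvv mpq oelbb ekp wdsdf zkqh lqvp nqg lcith mki mewe gpj
Hunk 3: at line 6 remove [nqg] add [btkma] -> 12 lines: rtuvv mpq oelbb ekp wdsdf zkqh lqvp btkma lcith mki mewe gpj
Hunk 4: at line 7 remove [lcith,mki] add [vda] -> 11 lines: rtuvv mpq oelbb ekp wdsdf zkqh lqvp btkma vda mewe gpj
Final line 1: rtuvv

Answer: rtuvv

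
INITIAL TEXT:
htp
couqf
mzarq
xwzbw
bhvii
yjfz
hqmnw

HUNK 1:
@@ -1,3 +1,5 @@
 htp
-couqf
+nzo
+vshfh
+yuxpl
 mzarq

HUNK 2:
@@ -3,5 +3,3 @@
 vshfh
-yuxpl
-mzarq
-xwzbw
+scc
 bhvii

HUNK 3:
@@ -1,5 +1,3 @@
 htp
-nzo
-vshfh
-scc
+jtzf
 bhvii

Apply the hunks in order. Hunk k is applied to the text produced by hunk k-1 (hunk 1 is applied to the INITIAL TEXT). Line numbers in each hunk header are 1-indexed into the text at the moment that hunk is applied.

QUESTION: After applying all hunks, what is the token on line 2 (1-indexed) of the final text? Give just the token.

Hunk 1: at line 1 remove [couqf] add [nzo,vshfh,yuxpl] -> 9 lines: htp nzo vshfh yuxpl mzarq xwzbw bhvii yjfz hqmnw
Hunk 2: at line 3 remove [yuxpl,mzarq,xwzbw] add [scc] -> 7 lines: htp nzo vshfh scc bhvii yjfz hqmnw
Hunk 3: at line 1 remove [nzo,vshfh,scc] add [jtzf] -> 5 lines: htp jtzf bhvii yjfz hqmnw
Final line 2: jtzf

Answer: jtzf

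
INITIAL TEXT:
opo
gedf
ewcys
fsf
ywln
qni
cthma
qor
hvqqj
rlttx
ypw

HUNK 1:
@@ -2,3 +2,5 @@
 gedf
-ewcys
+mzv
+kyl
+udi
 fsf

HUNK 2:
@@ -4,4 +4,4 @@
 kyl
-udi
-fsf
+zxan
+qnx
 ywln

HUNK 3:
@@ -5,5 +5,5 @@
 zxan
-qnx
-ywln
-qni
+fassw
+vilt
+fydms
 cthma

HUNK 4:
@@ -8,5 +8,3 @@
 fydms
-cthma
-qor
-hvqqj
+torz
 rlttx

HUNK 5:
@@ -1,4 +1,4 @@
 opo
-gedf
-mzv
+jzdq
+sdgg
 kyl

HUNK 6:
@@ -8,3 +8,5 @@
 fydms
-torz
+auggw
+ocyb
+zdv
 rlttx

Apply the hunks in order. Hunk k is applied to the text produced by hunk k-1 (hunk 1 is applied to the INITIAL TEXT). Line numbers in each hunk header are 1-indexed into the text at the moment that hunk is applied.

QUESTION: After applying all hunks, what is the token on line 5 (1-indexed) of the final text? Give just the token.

Answer: zxan

Derivation:
Hunk 1: at line 2 remove [ewcys] add [mzv,kyl,udi] -> 13 lines: opo gedf mzv kyl udi fsf ywln qni cthma qor hvqqj rlttx ypw
Hunk 2: at line 4 remove [udi,fsf] add [zxan,qnx] -> 13 lines: opo gedf mzv kyl zxan qnx ywln qni cthma qor hvqqj rlttx ypw
Hunk 3: at line 5 remove [qnx,ywln,qni] add [fassw,vilt,fydms] -> 13 lines: opo gedf mzv kyl zxan fassw vilt fydms cthma qor hvqqj rlttx ypw
Hunk 4: at line 8 remove [cthma,qor,hvqqj] add [torz] -> 11 lines: opo gedf mzv kyl zxan fassw vilt fydms torz rlttx ypw
Hunk 5: at line 1 remove [gedf,mzv] add [jzdq,sdgg] -> 11 lines: opo jzdq sdgg kyl zxan fassw vilt fydms torz rlttx ypw
Hunk 6: at line 8 remove [torz] add [auggw,ocyb,zdv] -> 13 lines: opo jzdq sdgg kyl zxan fassw vilt fydms auggw ocyb zdv rlttx ypw
Final line 5: zxan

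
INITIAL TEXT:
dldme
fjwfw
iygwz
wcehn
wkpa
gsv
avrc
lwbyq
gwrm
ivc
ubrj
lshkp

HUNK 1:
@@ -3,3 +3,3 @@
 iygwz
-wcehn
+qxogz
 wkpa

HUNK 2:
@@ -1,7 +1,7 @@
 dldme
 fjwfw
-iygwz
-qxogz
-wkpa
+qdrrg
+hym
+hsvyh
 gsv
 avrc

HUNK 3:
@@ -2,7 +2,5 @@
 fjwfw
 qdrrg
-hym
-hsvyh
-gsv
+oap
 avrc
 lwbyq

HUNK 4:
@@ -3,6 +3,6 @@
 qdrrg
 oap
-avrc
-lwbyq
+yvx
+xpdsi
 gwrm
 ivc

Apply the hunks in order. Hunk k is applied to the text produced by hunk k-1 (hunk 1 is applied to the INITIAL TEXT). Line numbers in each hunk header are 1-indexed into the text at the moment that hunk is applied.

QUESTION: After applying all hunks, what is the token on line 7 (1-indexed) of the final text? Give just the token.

Answer: gwrm

Derivation:
Hunk 1: at line 3 remove [wcehn] add [qxogz] -> 12 lines: dldme fjwfw iygwz qxogz wkpa gsv avrc lwbyq gwrm ivc ubrj lshkp
Hunk 2: at line 1 remove [iygwz,qxogz,wkpa] add [qdrrg,hym,hsvyh] -> 12 lines: dldme fjwfw qdrrg hym hsvyh gsv avrc lwbyq gwrm ivc ubrj lshkp
Hunk 3: at line 2 remove [hym,hsvyh,gsv] add [oap] -> 10 lines: dldme fjwfw qdrrg oap avrc lwbyq gwrm ivc ubrj lshkp
Hunk 4: at line 3 remove [avrc,lwbyq] add [yvx,xpdsi] -> 10 lines: dldme fjwfw qdrrg oap yvx xpdsi gwrm ivc ubrj lshkp
Final line 7: gwrm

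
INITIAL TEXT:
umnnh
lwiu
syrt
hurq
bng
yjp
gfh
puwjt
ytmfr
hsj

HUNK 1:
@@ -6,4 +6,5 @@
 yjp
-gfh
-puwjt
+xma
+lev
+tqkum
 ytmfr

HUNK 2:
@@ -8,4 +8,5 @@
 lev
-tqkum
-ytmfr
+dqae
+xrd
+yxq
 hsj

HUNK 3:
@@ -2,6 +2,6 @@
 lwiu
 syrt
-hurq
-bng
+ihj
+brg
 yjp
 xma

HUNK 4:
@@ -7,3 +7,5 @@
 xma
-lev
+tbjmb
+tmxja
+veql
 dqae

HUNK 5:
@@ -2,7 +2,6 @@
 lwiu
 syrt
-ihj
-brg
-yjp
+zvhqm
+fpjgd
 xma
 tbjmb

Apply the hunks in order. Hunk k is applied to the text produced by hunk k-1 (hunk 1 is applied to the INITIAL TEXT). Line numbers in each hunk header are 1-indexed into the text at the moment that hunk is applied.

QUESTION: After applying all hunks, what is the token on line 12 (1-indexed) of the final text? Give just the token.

Hunk 1: at line 6 remove [gfh,puwjt] add [xma,lev,tqkum] -> 11 lines: umnnh lwiu syrt hurq bng yjp xma lev tqkum ytmfr hsj
Hunk 2: at line 8 remove [tqkum,ytmfr] add [dqae,xrd,yxq] -> 12 lines: umnnh lwiu syrt hurq bng yjp xma lev dqae xrd yxq hsj
Hunk 3: at line 2 remove [hurq,bng] add [ihj,brg] -> 12 lines: umnnh lwiu syrt ihj brg yjp xma lev dqae xrd yxq hsj
Hunk 4: at line 7 remove [lev] add [tbjmb,tmxja,veql] -> 14 lines: umnnh lwiu syrt ihj brg yjp xma tbjmb tmxja veql dqae xrd yxq hsj
Hunk 5: at line 2 remove [ihj,brg,yjp] add [zvhqm,fpjgd] -> 13 lines: umnnh lwiu syrt zvhqm fpjgd xma tbjmb tmxja veql dqae xrd yxq hsj
Final line 12: yxq

Answer: yxq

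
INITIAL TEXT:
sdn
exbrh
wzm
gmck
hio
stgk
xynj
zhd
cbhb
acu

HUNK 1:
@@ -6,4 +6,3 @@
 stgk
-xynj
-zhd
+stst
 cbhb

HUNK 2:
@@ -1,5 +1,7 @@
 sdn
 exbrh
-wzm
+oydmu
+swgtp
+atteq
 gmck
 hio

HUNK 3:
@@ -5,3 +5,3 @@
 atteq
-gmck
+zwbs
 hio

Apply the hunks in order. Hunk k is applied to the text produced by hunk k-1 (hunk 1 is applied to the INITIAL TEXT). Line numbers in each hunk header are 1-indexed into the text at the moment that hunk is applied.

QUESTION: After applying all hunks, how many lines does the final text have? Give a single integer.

Hunk 1: at line 6 remove [xynj,zhd] add [stst] -> 9 lines: sdn exbrh wzm gmck hio stgk stst cbhb acu
Hunk 2: at line 1 remove [wzm] add [oydmu,swgtp,atteq] -> 11 lines: sdn exbrh oydmu swgtp atteq gmck hio stgk stst cbhb acu
Hunk 3: at line 5 remove [gmck] add [zwbs] -> 11 lines: sdn exbrh oydmu swgtp atteq zwbs hio stgk stst cbhb acu
Final line count: 11

Answer: 11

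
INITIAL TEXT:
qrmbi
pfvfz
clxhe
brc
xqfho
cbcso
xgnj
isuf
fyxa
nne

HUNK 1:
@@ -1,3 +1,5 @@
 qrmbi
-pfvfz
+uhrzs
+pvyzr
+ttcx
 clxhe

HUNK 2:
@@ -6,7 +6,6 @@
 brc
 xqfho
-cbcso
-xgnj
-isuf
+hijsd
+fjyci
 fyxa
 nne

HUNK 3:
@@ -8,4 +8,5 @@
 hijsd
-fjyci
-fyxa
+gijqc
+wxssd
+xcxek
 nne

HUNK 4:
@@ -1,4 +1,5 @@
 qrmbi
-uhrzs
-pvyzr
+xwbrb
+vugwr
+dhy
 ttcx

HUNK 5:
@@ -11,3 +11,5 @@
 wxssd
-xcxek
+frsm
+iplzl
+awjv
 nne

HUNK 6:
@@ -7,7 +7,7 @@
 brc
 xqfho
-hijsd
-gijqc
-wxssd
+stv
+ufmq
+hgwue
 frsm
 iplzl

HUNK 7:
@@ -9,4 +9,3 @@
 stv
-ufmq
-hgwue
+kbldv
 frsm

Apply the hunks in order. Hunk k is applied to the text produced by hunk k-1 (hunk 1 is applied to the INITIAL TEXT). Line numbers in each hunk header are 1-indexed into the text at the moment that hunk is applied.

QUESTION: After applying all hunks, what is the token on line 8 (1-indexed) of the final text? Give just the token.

Answer: xqfho

Derivation:
Hunk 1: at line 1 remove [pfvfz] add [uhrzs,pvyzr,ttcx] -> 12 lines: qrmbi uhrzs pvyzr ttcx clxhe brc xqfho cbcso xgnj isuf fyxa nne
Hunk 2: at line 6 remove [cbcso,xgnj,isuf] add [hijsd,fjyci] -> 11 lines: qrmbi uhrzs pvyzr ttcx clxhe brc xqfho hijsd fjyci fyxa nne
Hunk 3: at line 8 remove [fjyci,fyxa] add [gijqc,wxssd,xcxek] -> 12 lines: qrmbi uhrzs pvyzr ttcx clxhe brc xqfho hijsd gijqc wxssd xcxek nne
Hunk 4: at line 1 remove [uhrzs,pvyzr] add [xwbrb,vugwr,dhy] -> 13 lines: qrmbi xwbrb vugwr dhy ttcx clxhe brc xqfho hijsd gijqc wxssd xcxek nne
Hunk 5: at line 11 remove [xcxek] add [frsm,iplzl,awjv] -> 15 lines: qrmbi xwbrb vugwr dhy ttcx clxhe brc xqfho hijsd gijqc wxssd frsm iplzl awjv nne
Hunk 6: at line 7 remove [hijsd,gijqc,wxssd] add [stv,ufmq,hgwue] -> 15 lines: qrmbi xwbrb vugwr dhy ttcx clxhe brc xqfho stv ufmq hgwue frsm iplzl awjv nne
Hunk 7: at line 9 remove [ufmq,hgwue] add [kbldv] -> 14 lines: qrmbi xwbrb vugwr dhy ttcx clxhe brc xqfho stv kbldv frsm iplzl awjv nne
Final line 8: xqfho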